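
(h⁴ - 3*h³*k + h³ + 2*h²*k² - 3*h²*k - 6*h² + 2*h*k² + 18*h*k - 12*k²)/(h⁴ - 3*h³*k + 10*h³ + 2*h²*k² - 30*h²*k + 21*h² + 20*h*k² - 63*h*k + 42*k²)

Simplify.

(h - 2)/(h + 7)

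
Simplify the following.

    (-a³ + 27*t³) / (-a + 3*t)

a² + 3*a*t + 9*t²

(3*t)^3 - a^3 = (-a + 3*t)(a² + 3*a*t + 9*t²).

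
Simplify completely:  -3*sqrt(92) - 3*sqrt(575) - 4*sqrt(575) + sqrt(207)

3*sqrt(92) = 6*sqrt(23); 3*sqrt(575) = 15*sqrt(23); 4*sqrt(575) = 20*sqrt(23); sqrt(207) = 3*sqrt(23)
Combine: (-6 - 15 - 20 + 3)·sqrt(23) = -38*sqrt(23)

-38*sqrt(23)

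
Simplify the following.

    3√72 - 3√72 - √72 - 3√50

-21*√2

3√72 = 18*√2; 3√72 = 18*√2; √72 = 6*√2; 3√50 = 15*√2
Combine: (18 - 18 - 6 - 15)·√2 = -21*√2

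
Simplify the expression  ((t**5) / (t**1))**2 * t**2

Inside the bracket: t**4
Raise to the power 2: t**8
Multiply by t**2: add exponents.

t**10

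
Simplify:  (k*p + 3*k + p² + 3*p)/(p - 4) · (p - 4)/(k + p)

Factor: k*p + 3*k + p² + 3*p = (k + p)·(p + 3)
Cancel the common factors (k + p), (p - 4).

p + 3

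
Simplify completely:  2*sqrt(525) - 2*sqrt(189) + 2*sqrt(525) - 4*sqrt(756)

-10*sqrt(21)

2*sqrt(525) = 10*sqrt(21); 2*sqrt(189) = 6*sqrt(21); 2*sqrt(525) = 10*sqrt(21); 4*sqrt(756) = 24*sqrt(21)
Combine: (10 - 6 + 10 - 24)·sqrt(21) = -10*sqrt(21)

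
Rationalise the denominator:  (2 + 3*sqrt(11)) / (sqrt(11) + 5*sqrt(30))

(-33 - 2*sqrt(11) + 10*sqrt(30) + 15*sqrt(330))/739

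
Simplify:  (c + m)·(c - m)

c² - m²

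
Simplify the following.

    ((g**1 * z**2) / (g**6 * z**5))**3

1/(g**15*z**9)

Inside the bracket: (g**-5) * (z**-3)
Raise to the power 3: (g**-15) * (z**-9)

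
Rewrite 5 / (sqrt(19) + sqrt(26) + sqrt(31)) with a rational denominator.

Group as (sqrt(19) + sqrt(26)) + sqrt(31); multiply by (sqrt(19) + sqrt(26)) - sqrt(31), then rationalise the remaining surd.

(-sqrt(15314) + 7*sqrt(31) + 12*sqrt(26) + 19*sqrt(19))/178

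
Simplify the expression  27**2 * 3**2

3**8

27**2 = 3**6; 3**2 = 3**2
Combine exponents: 3**8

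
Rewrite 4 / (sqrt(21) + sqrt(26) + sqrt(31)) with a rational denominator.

(-sqrt(16926) + 8*sqrt(31) + 13*sqrt(26) + 18*sqrt(21))/241

Group as (sqrt(26) + sqrt(31)) + sqrt(21); multiply by (sqrt(26) + sqrt(31)) - sqrt(21), then rationalise the remaining surd.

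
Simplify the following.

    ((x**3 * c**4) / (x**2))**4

c**16*x**4

Inside the bracket: x**1 * c**4
Raise to the power 4: x**4 * c**16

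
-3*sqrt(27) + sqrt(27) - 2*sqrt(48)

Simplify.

-14*sqrt(3)

3*sqrt(27) = 9*sqrt(3); sqrt(27) = 3*sqrt(3); 2*sqrt(48) = 8*sqrt(3)
Combine: (-9 + 3 - 8)·sqrt(3) = -14*sqrt(3)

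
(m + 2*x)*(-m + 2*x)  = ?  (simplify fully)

Product of conjugates: (P+Q)(P-Q) = P**2 - Q**2.

-m**2 + 4*x**2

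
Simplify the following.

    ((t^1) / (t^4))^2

t^(-6)

Inside the bracket: (t^-3)
Raise to the power 2: (t^-6)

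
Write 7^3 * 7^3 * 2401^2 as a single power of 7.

7^14

7^3 = 7^3; 7^3 = 7^3; 2401^2 = 7^8
Combine exponents: 7^14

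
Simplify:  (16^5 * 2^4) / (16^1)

2^20

16^5 = 2^20; 2^4 = 2^4; 16^1 = 2^4
Combine exponents: 2^20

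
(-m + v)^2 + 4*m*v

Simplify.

(m + v)^2

Expanding gives m^2 + 2*m*v + v^2, a perfect square.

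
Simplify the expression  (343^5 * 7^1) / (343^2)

343^5 = 7^15; 7^1 = 7^1; 343^2 = 7^6
Combine exponents: 7^10

7^10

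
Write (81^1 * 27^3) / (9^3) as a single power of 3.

3^7

81^1 = 3^4; 27^3 = 3^9; 9^3 = 3^6
Combine exponents: 3^7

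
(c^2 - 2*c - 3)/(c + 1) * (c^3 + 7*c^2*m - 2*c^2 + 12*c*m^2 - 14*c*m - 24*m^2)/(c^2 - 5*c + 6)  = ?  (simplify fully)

Factor: c^2 - 2*c - 3 = (c - 3)*(c + 1);  c^3 + 7*c^2*m - 2*c^2 + 12*c*m^2 - 14*c*m - 24*m^2 = (c + 3*m)*(c + 4*m)*(c - 2);  c^2 - 5*c + 6 = (c - 3)*(c - 2)
Cancel the common factors (c - 3), (c - 2), (c + 1).

c^2 + 7*c*m + 12*m^2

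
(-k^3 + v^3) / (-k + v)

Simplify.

v^3 - k^3 = (-k + v)(k^2 + k*v + v^2).

k^2 + k*v + v^2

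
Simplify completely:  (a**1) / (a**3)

a**(-2)

Quotient: (a**-2)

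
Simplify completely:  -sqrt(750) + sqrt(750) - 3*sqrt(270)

-9*sqrt(30)

sqrt(750) = 5*sqrt(30); sqrt(750) = 5*sqrt(30); 3*sqrt(270) = 9*sqrt(30)
Combine: (-5 + 5 - 9)·sqrt(30) = -9*sqrt(30)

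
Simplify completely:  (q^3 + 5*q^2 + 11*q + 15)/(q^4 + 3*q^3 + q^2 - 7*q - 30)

Factor: q^3 + 5*q^2 + 11*q + 15 = (q + 3)*(q^2 + 2*q + 5);  q^4 + 3*q^3 + q^2 - 7*q - 30 = (q - 2)*(q + 3)*(q^2 + 2*q + 5)
Cancel the common factors (q^2 + 2*q + 5), (q + 3).

1/(q - 2)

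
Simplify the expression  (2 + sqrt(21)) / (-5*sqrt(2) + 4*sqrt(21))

(10*sqrt(2) + 5*sqrt(42) + 8*sqrt(21) + 84)/286

Multiply numerator and denominator by 5*sqrt(2) + 4*sqrt(21).
Denominator becomes 286; numerator becomes 10*sqrt(2) + 5*sqrt(42) + 8*sqrt(21) + 84.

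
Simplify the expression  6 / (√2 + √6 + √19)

Group as (√2 + √19) + √6; multiply by (√2 + √19) - √6, then rationalise the remaining surd.

(-90*√6 - 138*√2 + 24*√57 + 66*√19)/73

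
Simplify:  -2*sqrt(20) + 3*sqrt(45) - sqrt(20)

3*sqrt(5)

2*sqrt(20) = 4*sqrt(5); 3*sqrt(45) = 9*sqrt(5); sqrt(20) = 2*sqrt(5)
Combine: (-4 + 9 - 2)·sqrt(5) = 3*sqrt(5)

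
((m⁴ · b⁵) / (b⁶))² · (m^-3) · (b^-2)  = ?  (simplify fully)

m⁵/b⁴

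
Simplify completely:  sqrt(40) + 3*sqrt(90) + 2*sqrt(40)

15*sqrt(10)

sqrt(40) = 2*sqrt(10); 3*sqrt(90) = 9*sqrt(10); 2*sqrt(40) = 4*sqrt(10)
Combine: (2 + 9 + 4)·sqrt(10) = 15*sqrt(10)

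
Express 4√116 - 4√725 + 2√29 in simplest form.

4√116 = 8*√29; 4√725 = 20*√29; 2√29 = 2*√29
Combine: (8 - 20 + 2)·√29 = -10*√29

-10*√29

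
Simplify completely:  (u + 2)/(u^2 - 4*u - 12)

Factor: u^2 - 4*u - 12 = (u + 2)*(u - 6)
Cancel the common factor (u + 2).

1/(u - 6)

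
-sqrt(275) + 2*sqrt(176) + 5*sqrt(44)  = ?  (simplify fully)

13*sqrt(11)

sqrt(275) = 5*sqrt(11); 2*sqrt(176) = 8*sqrt(11); 5*sqrt(44) = 10*sqrt(11)
Combine: (-5 + 8 + 10)·sqrt(11) = 13*sqrt(11)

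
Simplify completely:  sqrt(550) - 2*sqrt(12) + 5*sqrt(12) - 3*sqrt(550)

-10*sqrt(22) + 6*sqrt(3)

sqrt(550) = 5*sqrt(22); 2*sqrt(12) = 4*sqrt(3); 5*sqrt(12) = 10*sqrt(3); 3*sqrt(550) = 15*sqrt(22)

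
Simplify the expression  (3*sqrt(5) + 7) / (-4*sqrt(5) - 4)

(-sqrt(5) - 2)/4

Multiply numerator and denominator by -4 + 4*sqrt(5).
Denominator becomes -64; numerator becomes 32 + 16*sqrt(5).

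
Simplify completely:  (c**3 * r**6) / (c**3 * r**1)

Quotient: r**5

r**5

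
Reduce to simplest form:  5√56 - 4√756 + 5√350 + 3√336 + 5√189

3*√21 + 35*√14

5√56 = 10*√14; 4√756 = 24*√21; 5√350 = 25*√14; 3√336 = 12*√21; 5√189 = 15*√21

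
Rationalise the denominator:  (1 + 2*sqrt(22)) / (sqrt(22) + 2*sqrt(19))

(-44 - sqrt(22) + 2*sqrt(19) + 4*sqrt(418))/54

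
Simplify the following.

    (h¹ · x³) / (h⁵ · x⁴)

1/(h⁴*x)

Quotient: (h^-4) · (x^-1)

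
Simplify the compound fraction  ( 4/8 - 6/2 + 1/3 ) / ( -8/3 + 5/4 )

26/17

Numerator: 4/8 - 6/2 + 1/3 = -13/6
Denominator: -8/3 + 5/4 = -17/12
Divide: (-13/6) · (-12/17) = 26/17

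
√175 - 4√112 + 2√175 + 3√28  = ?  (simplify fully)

5*√7

√175 = 5*√7; 4√112 = 16*√7; 2√175 = 10*√7; 3√28 = 6*√7
Combine: (5 - 16 + 10 + 6)·√7 = 5*√7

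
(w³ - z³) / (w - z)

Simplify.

Apply the difference-of-cubes factorisation and cancel (w - z).

w² + w*z + z²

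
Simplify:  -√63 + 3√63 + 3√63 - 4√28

√63 = 3*√7; 3√63 = 9*√7; 3√63 = 9*√7; 4√28 = 8*√7
Combine: (-3 + 9 + 9 - 8)·√7 = 7*√7

7*√7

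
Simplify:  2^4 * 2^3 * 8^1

2^4 = 2^4; 2^3 = 2^3; 8^1 = 2^3
Combine exponents: 2^10

2^10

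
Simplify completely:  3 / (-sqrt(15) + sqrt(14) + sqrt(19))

Group as (sqrt(14) + sqrt(19)) - sqrt(15); multiply by (sqrt(14) + sqrt(19)) + sqrt(15), then rationalise the remaining surd.

(-27*sqrt(15) + 15*sqrt(19) + 30*sqrt(14) + 3*sqrt(3990))/370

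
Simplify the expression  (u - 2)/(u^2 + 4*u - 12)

1/(u + 6)

Factor: u^2 + 4*u - 12 = (u + 6)*(u - 2)
Cancel the common factor (u - 2).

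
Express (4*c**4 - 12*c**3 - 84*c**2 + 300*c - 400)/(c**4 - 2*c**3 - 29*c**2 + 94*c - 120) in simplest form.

(4*c + 20)/(c + 6)

Factor: 4*c**4 - 12*c**3 - 84*c**2 + 300*c - 400 = 4*(c**2 - 3*c + 4)*(c - 5)*(c + 5);  c**4 - 2*c**3 - 29*c**2 + 94*c - 120 = (c + 6)*(c - 5)*(c**2 - 3*c + 4)
Cancel the common factors (c**2 - 3*c + 4), (c - 5).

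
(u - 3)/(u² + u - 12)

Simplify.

1/(u + 4)

Factor: u² + u - 12 = (u - 3)·(u + 4)
Cancel the common factor (u - 3).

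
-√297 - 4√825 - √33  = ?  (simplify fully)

√297 = 3*√33; 4√825 = 20*√33; √33 = √33
Combine: (-3 - 20 - 1)·√33 = -24*√33

-24*√33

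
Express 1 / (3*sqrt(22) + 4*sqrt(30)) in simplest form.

Multiply numerator and denominator by -4*sqrt(30) + 3*sqrt(22).
Denominator becomes -282; numerator becomes -4*sqrt(30) + 3*sqrt(22).

(-3*sqrt(22) + 4*sqrt(30))/282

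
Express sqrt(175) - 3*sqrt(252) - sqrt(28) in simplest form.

sqrt(175) = 5*sqrt(7); 3*sqrt(252) = 18*sqrt(7); sqrt(28) = 2*sqrt(7)
Combine: (5 - 18 - 2)·sqrt(7) = -15*sqrt(7)

-15*sqrt(7)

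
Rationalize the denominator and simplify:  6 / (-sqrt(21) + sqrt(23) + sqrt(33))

(-210*sqrt(21) + 66*sqrt(33) + 186*sqrt(23) + 36*sqrt(1771))/1811

Group as (sqrt(23) + sqrt(33)) - sqrt(21); multiply by (sqrt(23) + sqrt(33)) + sqrt(21), then rationalise the remaining surd.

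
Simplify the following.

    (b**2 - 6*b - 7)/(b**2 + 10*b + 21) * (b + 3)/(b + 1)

(b - 7)/(b + 7)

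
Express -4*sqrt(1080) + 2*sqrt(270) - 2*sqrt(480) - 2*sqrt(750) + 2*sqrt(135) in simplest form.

4*sqrt(1080) = 24*sqrt(30); 2*sqrt(270) = 6*sqrt(30); 2*sqrt(480) = 8*sqrt(30); 2*sqrt(750) = 10*sqrt(30); 2*sqrt(135) = 6*sqrt(15)

-36*sqrt(30) + 6*sqrt(15)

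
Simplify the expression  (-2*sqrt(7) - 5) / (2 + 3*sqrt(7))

(-32 - 11*sqrt(7))/59

Multiply numerator and denominator by -3*sqrt(7) + 2.
Denominator becomes -59; numerator becomes 11*sqrt(7) + 32.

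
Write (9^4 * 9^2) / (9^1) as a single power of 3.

9^4 = 3^8; 9^2 = 3^4; 9^1 = 3^2
Combine exponents: 3^10

3^10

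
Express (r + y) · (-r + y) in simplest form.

-r² + y²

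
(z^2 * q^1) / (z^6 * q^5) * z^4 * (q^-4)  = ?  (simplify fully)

q^(-8)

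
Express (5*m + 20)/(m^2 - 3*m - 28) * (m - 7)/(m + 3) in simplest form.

Factor: 5*m + 20 = 5*(m + 4);  m^2 - 3*m - 28 = (m - 7)*(m + 4)
Cancel the common factors (m - 7), (m + 4).

5/(m + 3)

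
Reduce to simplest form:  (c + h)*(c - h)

Product of conjugates: (P+Q)(P-Q) = P^2 - Q^2.

c^2 - h^2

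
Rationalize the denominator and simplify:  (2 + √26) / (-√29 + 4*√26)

(2*√29 + √754 + 8*√26 + 104)/387

Multiply numerator and denominator by √29 + 4*√26.
Denominator becomes 387; numerator becomes 2*√29 + √754 + 8*√26 + 104.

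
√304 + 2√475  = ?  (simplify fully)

14*√19

√304 = 4*√19; 2√475 = 10*√19
Combine: (4 + 10)·√19 = 14*√19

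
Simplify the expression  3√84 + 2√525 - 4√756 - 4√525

3√84 = 6*√21; 2√525 = 10*√21; 4√756 = 24*√21; 4√525 = 20*√21
Combine: (6 + 10 - 24 - 20)·√21 = -28*√21

-28*√21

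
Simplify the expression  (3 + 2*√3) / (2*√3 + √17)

(-12 - 6*√3 + 3*√17 + 2*√51)/5

Multiply numerator and denominator by -√17 + 2*√3.
Denominator becomes -5; numerator becomes -2*√51 - 3*√17 + 6*√3 + 12.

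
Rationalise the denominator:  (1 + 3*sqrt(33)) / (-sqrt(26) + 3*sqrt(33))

(sqrt(26) + 3*sqrt(33) + 3*sqrt(858) + 297)/271

Multiply numerator and denominator by sqrt(26) + 3*sqrt(33).
Denominator becomes 271; numerator becomes sqrt(26) + 3*sqrt(33) + 3*sqrt(858) + 297.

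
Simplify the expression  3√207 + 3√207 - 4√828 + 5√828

24*√23

3√207 = 9*√23; 3√207 = 9*√23; 4√828 = 24*√23; 5√828 = 30*√23
Combine: (9 + 9 - 24 + 30)·√23 = 24*√23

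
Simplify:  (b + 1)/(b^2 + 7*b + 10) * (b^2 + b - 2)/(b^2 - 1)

Factor: b^2 + 7*b + 10 = (b + 5)*(b + 2);  b^2 + b - 2 = (b + 2)*(b - 1);  b^2 - 1 = (b + 1)*(b - 1)
Cancel the common factors (b - 1), (b + 2), (b + 1).

1/(b + 5)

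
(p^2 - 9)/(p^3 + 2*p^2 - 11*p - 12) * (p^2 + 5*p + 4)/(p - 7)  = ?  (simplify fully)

(p + 3)/(p - 7)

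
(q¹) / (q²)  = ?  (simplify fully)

1/q

Quotient: (q^-1)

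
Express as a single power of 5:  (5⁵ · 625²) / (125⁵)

5^(-2)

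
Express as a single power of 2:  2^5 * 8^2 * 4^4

2^19

2^5 = 2^5; 8^2 = 2^6; 4^4 = 2^8
Combine exponents: 2^19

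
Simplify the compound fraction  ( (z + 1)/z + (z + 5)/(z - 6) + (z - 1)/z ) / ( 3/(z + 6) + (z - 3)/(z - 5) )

(3*z**3 - 4*z**2 - 97*z + 210)/(z**3 - 69*z + 198)

Numerator: (z + 1)/z + (z + 5)/(z - 6) + (z - 1)/z = (3*z - 7)/(z - 6)
Denominator: 3/(z + 6) + (z - 3)/(z - 5) = (z**2 + 6*z - 33)/(z**2 + z - 30)
Divide: ((3*z - 7)/(z - 6)) · ((z**2 + z - 30)/(z**2 + 6*z - 33)) = (3*z**3 - 4*z**2 - 97*z + 210)/(z**3 - 69*z + 198)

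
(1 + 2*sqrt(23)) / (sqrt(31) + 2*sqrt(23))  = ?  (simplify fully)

(-2*sqrt(713) - sqrt(31) + 2*sqrt(23) + 92)/61

Multiply numerator and denominator by -sqrt(31) + 2*sqrt(23).
Denominator becomes 61; numerator becomes -2*sqrt(713) - sqrt(31) + 2*sqrt(23) + 92.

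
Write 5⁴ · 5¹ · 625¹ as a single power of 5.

5⁴ = 5^4; 5¹ = 5^1; 625¹ = 5^4
Combine exponents: 5^9

5^9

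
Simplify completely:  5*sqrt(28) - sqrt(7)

9*sqrt(7)

5*sqrt(28) = 10*sqrt(7); sqrt(7) = sqrt(7)
Combine: (10 - 1)·sqrt(7) = 9*sqrt(7)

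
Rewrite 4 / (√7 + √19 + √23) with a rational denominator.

Group as (√7 + √23) + √19; multiply by (√7 + √23) - √19, then rationalise the remaining surd.

(-8*√3059 + 12*√23 + 44*√19 + 140*√7)/523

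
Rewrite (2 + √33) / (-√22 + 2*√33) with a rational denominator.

(2*√22 + 4*√33 + 11*√6 + 66)/110

Multiply numerator and denominator by √22 + 2*√33.
Denominator becomes 110; numerator becomes 2*√22 + 4*√33 + 11*√6 + 66.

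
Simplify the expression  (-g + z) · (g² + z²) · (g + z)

-g⁴ + z⁴

Telescope via difference of squares: (z+g)(z-g) = -g² + z², then repeat with the next factor.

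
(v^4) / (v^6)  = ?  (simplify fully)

Quotient: (v^-2)

v^(-2)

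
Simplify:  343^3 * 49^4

7^17

343^3 = 7^9; 49^4 = 7^8
Combine exponents: 7^17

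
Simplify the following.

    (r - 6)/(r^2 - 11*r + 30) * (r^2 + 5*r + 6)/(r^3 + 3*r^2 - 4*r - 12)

1/(r^2 - 7*r + 10)

Factor: r^2 - 11*r + 30 = (r - 5)*(r - 6);  r^2 + 5*r + 6 = (r + 2)*(r + 3);  r^3 + 3*r^2 - 4*r - 12 = (r - 2)*(r + 2)*(r + 3)
Cancel the common factors (r + 3), (r - 6), (r + 2).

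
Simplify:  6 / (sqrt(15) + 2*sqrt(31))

(-6*sqrt(15) + 12*sqrt(31))/109

Multiply numerator and denominator by -sqrt(15) + 2*sqrt(31).
Denominator becomes 109; numerator becomes -6*sqrt(15) + 12*sqrt(31).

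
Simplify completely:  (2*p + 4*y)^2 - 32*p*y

Expand the square and combine the 32*p*y term.

4*(p - 2*y)^2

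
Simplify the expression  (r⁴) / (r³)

r

Quotient: r¹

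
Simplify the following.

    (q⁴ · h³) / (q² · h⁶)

Quotient: q² · (h^-3)

q²/h³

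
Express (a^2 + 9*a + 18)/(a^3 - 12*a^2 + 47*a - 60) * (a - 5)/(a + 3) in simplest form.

(a + 6)/(a^2 - 7*a + 12)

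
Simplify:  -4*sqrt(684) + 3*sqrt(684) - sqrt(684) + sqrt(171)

4*sqrt(684) = 24*sqrt(19); 3*sqrt(684) = 18*sqrt(19); sqrt(684) = 6*sqrt(19); sqrt(171) = 3*sqrt(19)
Combine: (-24 + 18 - 6 + 3)·sqrt(19) = -9*sqrt(19)

-9*sqrt(19)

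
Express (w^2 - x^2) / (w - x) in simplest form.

w + x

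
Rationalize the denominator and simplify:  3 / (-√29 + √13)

Multiply numerator and denominator by √13 + √29.
Denominator becomes -16; numerator becomes 3*√13 + 3*√29.

(-3*√29 - 3*√13)/16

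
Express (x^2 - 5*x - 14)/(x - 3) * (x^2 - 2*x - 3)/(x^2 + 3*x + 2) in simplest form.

x - 7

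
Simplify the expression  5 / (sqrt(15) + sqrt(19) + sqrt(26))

Group as (sqrt(19) + sqrt(26)) + sqrt(15); multiply by (sqrt(19) + sqrt(26)) - sqrt(15), then rationalise the remaining surd.

(-5*sqrt(7410) + 20*sqrt(26) + 55*sqrt(19) + 75*sqrt(15))/538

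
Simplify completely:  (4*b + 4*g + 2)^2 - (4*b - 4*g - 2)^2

Binomially expand both and collect terms in (4*b), (4*g + 2).

32*b*(2*g + 1)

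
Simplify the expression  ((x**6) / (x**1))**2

Inside the bracket: x**5
Raise to the power 2: x**10

x**10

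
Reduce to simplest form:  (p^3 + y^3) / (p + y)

p^2 - p*y + y^2

y^3 + p^3 = (p + y)(p^2 - p*y + y^2).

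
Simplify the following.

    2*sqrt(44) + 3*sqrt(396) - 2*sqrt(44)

18*sqrt(11)

2*sqrt(44) = 4*sqrt(11); 3*sqrt(396) = 18*sqrt(11); 2*sqrt(44) = 4*sqrt(11)
Combine: (4 + 18 - 4)·sqrt(11) = 18*sqrt(11)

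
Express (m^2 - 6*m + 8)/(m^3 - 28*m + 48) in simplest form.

Factor: m^2 - 6*m + 8 = (m - 2)*(m - 4);  m^3 - 28*m + 48 = (m - 4)*(m + 6)*(m - 2)
Cancel the common factors (m - 2), (m - 4).

1/(m + 6)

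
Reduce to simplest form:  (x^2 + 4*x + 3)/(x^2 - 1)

Factor: x^2 + 4*x + 3 = (x + 1)*(x + 3);  x^2 - 1 = (x + 1)*(x - 1)
Cancel the common factor (x + 1).

(x + 3)/(x - 1)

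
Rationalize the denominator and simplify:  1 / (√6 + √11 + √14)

Group as (√11 + √14) + √6; multiply by (√11 + √14) - √6, then rationalise the remaining surd.

(-4*√231 + 3*√14 + 9*√11 + 19*√6)/255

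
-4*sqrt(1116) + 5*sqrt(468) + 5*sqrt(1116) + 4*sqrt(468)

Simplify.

6*sqrt(31) + 54*sqrt(13)

4*sqrt(1116) = 24*sqrt(31); 5*sqrt(468) = 30*sqrt(13); 5*sqrt(1116) = 30*sqrt(31); 4*sqrt(468) = 24*sqrt(13)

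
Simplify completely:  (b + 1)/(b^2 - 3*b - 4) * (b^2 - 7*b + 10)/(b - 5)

(b - 2)/(b - 4)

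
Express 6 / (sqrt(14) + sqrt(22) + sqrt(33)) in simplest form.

(-264*sqrt(21) + 18*sqrt(33) + 150*sqrt(22) + 246*sqrt(14))/1223

Group as (sqrt(22) + sqrt(33)) + sqrt(14); multiply by (sqrt(22) + sqrt(33)) - sqrt(14), then rationalise the remaining surd.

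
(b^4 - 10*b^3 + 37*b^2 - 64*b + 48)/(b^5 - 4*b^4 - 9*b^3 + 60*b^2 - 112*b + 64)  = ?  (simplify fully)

Factor: b^4 - 10*b^3 + 37*b^2 - 64*b + 48 = (b - 3)*(b^2 - 3*b + 4)*(b - 4);  b^5 - 4*b^4 - 9*b^3 + 60*b^2 - 112*b + 64 = (b + 4)*(b^2 - 3*b + 4)*(b - 4)*(b - 1)
Cancel the common factors (b^2 - 3*b + 4), (b - 4).

(b - 3)/(b^2 + 3*b - 4)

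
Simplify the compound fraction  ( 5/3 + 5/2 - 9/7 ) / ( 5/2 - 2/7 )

121/93

Numerator: 5/3 + 5/2 - 9/7 = 121/42
Denominator: 5/2 - 2/7 = 31/14
Divide: (121/42) · (14/31) = 121/93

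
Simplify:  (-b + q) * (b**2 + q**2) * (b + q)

-b**4 + q**4

Pair the conjugate factors: (q+b)(q-b) = -b**2 + q**2, then repeat with the next factor.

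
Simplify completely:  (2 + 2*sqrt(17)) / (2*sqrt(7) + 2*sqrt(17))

Multiply numerator and denominator by -2*sqrt(7) + 2*sqrt(17).
Denominator becomes 40; numerator becomes -4*sqrt(119) - 4*sqrt(7) + 4*sqrt(17) + 68.

(-sqrt(119) - sqrt(7) + sqrt(17) + 17)/10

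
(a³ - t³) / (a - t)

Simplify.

a² + a*t + t²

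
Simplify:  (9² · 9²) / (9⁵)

3^(-2)

9² = 3^4; 9² = 3^4; 9⁵ = 3^10
Combine exponents: 3^(-2)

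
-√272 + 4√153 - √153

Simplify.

√272 = 4*√17; 4√153 = 12*√17; √153 = 3*√17
Combine: (-4 + 12 - 3)·√17 = 5*√17

5*√17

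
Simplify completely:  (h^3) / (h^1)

Quotient: h^2

h^2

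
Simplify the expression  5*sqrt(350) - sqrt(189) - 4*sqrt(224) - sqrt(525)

5*sqrt(350) = 25*sqrt(14); sqrt(189) = 3*sqrt(21); 4*sqrt(224) = 16*sqrt(14); sqrt(525) = 5*sqrt(21)

-8*sqrt(21) + 9*sqrt(14)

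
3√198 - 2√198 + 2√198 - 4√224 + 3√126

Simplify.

3√198 = 9*√22; 2√198 = 6*√22; 2√198 = 6*√22; 4√224 = 16*√14; 3√126 = 9*√14

-7*√14 + 9*√22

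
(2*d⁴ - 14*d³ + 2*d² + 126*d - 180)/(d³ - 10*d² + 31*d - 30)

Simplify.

2*d + 6

Factor: 2*d⁴ - 14*d³ + 2*d² + 126*d - 180 = 2·(d - 2)·(d + 3)·(d - 5)·(d - 3);  d³ - 10*d² + 31*d - 30 = (d - 3)·(d - 5)·(d - 2)
Cancel the common factors (d - 3), (d - 2), (d - 5).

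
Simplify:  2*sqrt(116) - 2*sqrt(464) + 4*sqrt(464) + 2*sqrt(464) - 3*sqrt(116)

2*sqrt(116) = 4*sqrt(29); 2*sqrt(464) = 8*sqrt(29); 4*sqrt(464) = 16*sqrt(29); 2*sqrt(464) = 8*sqrt(29); 3*sqrt(116) = 6*sqrt(29)
Combine: (4 - 8 + 16 + 8 - 6)·sqrt(29) = 14*sqrt(29)

14*sqrt(29)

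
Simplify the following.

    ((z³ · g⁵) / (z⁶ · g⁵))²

z^(-6)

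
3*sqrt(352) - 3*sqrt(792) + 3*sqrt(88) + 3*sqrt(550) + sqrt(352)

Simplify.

19*sqrt(22)

3*sqrt(352) = 12*sqrt(22); 3*sqrt(792) = 18*sqrt(22); 3*sqrt(88) = 6*sqrt(22); 3*sqrt(550) = 15*sqrt(22); sqrt(352) = 4*sqrt(22)
Combine: (12 - 18 + 6 + 15 + 4)·sqrt(22) = 19*sqrt(22)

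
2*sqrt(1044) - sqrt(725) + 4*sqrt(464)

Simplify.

2*sqrt(1044) = 12*sqrt(29); sqrt(725) = 5*sqrt(29); 4*sqrt(464) = 16*sqrt(29)
Combine: (12 - 5 + 16)·sqrt(29) = 23*sqrt(29)

23*sqrt(29)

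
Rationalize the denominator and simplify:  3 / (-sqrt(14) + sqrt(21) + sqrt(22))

(-87*sqrt(14) + 39*sqrt(22) + 45*sqrt(21) + 84*sqrt(33))/1007

Group as (sqrt(21) + sqrt(22)) - sqrt(14); multiply by (sqrt(21) + sqrt(22)) + sqrt(14), then rationalise the remaining surd.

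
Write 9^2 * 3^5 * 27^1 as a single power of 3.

3^12

9^2 = 3^4; 3^5 = 3^5; 27^1 = 3^3
Combine exponents: 3^12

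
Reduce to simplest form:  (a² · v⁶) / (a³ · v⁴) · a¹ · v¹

v³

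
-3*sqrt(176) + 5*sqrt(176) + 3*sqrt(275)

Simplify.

23*sqrt(11)

3*sqrt(176) = 12*sqrt(11); 5*sqrt(176) = 20*sqrt(11); 3*sqrt(275) = 15*sqrt(11)
Combine: (-12 + 20 + 15)·sqrt(11) = 23*sqrt(11)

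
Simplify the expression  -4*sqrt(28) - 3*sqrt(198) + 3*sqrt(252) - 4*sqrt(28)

-9*sqrt(22) + 2*sqrt(7)

4*sqrt(28) = 8*sqrt(7); 3*sqrt(198) = 9*sqrt(22); 3*sqrt(252) = 18*sqrt(7); 4*sqrt(28) = 8*sqrt(7)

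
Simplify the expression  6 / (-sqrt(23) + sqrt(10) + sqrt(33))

Group as (sqrt(10) + sqrt(33)) - sqrt(23); multiply by (sqrt(10) + sqrt(33)) + sqrt(23), then rationalise the remaining surd.

(-30*sqrt(23) + 69*sqrt(10) + 3*sqrt(7590))/230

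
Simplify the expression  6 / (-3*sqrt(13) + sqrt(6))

(-6*sqrt(13) - 2*sqrt(6))/37

Multiply numerator and denominator by sqrt(6) + 3*sqrt(13).
Denominator becomes -111; numerator becomes 6*sqrt(6) + 18*sqrt(13).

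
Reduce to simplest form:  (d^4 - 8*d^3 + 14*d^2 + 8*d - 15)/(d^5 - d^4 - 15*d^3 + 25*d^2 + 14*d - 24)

(d - 5)/(d^2 + 2*d - 8)

Factor: d^4 - 8*d^3 + 14*d^2 + 8*d - 15 = (d - 1)*(d - 3)*(d + 1)*(d - 5);  d^5 - d^4 - 15*d^3 + 25*d^2 + 14*d - 24 = (d - 1)*(d - 3)*(d - 2)*(d + 1)*(d + 4)
Cancel the common factors (d - 3), (d + 1), (d - 1).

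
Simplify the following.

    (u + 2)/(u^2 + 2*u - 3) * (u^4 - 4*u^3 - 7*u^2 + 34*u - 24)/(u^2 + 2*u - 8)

(u^2 - 2*u - 8)/(u + 4)

Factor: u^2 + 2*u - 3 = (u + 3)*(u - 1);  u^4 - 4*u^3 - 7*u^2 + 34*u - 24 = (u - 4)*(u - 1)*(u + 3)*(u - 2);  u^2 + 2*u - 8 = (u - 2)*(u + 4)
Cancel the common factors (u - 2), (u + 3), (u - 1).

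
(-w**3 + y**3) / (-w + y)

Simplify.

Factor as (a-b)(a**2+ab+b**2) with a=y, b=w.

w**2 + w*y + y**2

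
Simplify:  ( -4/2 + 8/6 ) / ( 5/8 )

-16/15

Numerator: -4/2 + 8/6 = -2/3
Denominator: 5/8 = 5/8
Divide: (-2/3) · (8/5) = -16/15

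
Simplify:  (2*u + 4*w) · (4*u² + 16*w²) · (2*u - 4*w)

Pair the conjugate factors: ((2*u)+(4*w))((2*u)-(4*w)) = 4*u² - 16*w², then repeat with the next factor.

16*u⁴ - 256*w⁴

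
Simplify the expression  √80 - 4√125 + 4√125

√80 = 4*√5; 4√125 = 20*√5; 4√125 = 20*√5
Combine: (4 - 20 + 20)·√5 = 4*√5

4*√5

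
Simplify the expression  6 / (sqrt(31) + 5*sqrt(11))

(-3*sqrt(31) + 15*sqrt(11))/122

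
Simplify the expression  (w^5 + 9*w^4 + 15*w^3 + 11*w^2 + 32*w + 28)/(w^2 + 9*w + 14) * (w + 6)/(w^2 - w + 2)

w^2 + 7*w + 6

Factor: w^5 + 9*w^4 + 15*w^3 + 11*w^2 + 32*w + 28 = (w + 1)*(w^2 - w + 2)*(w + 7)*(w + 2);  w^2 + 9*w + 14 = (w + 2)*(w + 7)
Cancel the common factors (w^2 - w + 2), (w + 2), (w + 7).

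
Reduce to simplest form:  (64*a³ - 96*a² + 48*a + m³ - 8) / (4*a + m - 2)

16*a² - 4*a*m - 16*a + m² + 2*m + 4

Factor as (a+b)(a^2-ab+b^2) with a=m, b=(4*a - 2).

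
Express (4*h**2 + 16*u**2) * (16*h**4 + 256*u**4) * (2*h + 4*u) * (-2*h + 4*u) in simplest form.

-256*h**8 + 65536*u**8

Telescope via difference of squares: ((4*u)+(2*h))((4*u)-(2*h)) = -4*h**2 + 16*u**2, then repeat with the next factor.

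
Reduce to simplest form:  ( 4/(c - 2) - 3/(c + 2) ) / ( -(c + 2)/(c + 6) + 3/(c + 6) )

(-c^2 - 20*c - 84)/(c^3 - c^2 - 4*c + 4)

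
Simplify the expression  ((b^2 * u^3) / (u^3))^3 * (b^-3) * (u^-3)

b^3/u^3

Inside the bracket: b^2
Raise to the power 3: b^6
Multiply by (b^-3) * (u^-3): add exponents.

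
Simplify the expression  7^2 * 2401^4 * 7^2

7^20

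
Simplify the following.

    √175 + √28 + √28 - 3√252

-9*√7

√175 = 5*√7; √28 = 2*√7; √28 = 2*√7; 3√252 = 18*√7
Combine: (5 + 2 + 2 - 18)·√7 = -9*√7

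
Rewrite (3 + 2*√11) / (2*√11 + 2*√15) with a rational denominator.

(-22 - 3*√11 + 3*√15 + 2*√165)/8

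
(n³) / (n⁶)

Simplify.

Quotient: (n^-3)

n^(-3)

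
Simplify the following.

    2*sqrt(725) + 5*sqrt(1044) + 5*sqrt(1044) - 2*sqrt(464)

62*sqrt(29)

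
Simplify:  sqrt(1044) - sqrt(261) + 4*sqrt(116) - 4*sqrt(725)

-9*sqrt(29)

sqrt(1044) = 6*sqrt(29); sqrt(261) = 3*sqrt(29); 4*sqrt(116) = 8*sqrt(29); 4*sqrt(725) = 20*sqrt(29)
Combine: (6 - 3 + 8 - 20)·sqrt(29) = -9*sqrt(29)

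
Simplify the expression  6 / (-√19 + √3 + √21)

(-30*√19 + 6*√21 + 222*√3 + 36*√133)/227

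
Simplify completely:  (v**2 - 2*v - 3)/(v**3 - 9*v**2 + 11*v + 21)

1/(v - 7)

Factor: v**2 - 2*v - 3 = (v - 3)*(v + 1);  v**3 - 9*v**2 + 11*v + 21 = (v + 1)*(v - 3)*(v - 7)
Cancel the common factors (v + 1), (v - 3).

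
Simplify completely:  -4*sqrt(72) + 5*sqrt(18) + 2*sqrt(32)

-sqrt(2)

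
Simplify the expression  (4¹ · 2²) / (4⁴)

4¹ = 2^2; 2² = 2^2; 4⁴ = 2^8
Combine exponents: 2^(-4)

2^(-4)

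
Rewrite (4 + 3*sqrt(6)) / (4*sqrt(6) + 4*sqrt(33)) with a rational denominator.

(-18 - 4*sqrt(6) + 4*sqrt(33) + 9*sqrt(22))/108

Multiply numerator and denominator by -4*sqrt(33) + 4*sqrt(6).
Denominator becomes -432; numerator becomes -36*sqrt(22) - 16*sqrt(33) + 16*sqrt(6) + 72.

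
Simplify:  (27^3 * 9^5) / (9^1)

3^17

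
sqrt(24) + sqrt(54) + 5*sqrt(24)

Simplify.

15*sqrt(6)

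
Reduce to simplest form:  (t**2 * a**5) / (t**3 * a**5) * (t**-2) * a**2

Quotient: (t**-1)
Multiply by (t**-2) * a**2: add exponents.

a**2/t**3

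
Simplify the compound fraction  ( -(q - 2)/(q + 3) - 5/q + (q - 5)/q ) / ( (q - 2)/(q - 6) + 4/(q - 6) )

Numerator: -(q - 2)/(q + 3) - 5/q + (q - 5)/q = (-5*q - 30)/(q^2 + 3*q)
Denominator: (q - 2)/(q - 6) + 4/(q - 6) = (q + 2)/(q - 6)
Divide: ((-5*q - 30)/(q^2 + 3*q)) · ((q - 6)/(q + 2)) = (-5*q^2 + 180)/(q^3 + 5*q^2 + 6*q)

(-5*q^2 + 180)/(q^3 + 5*q^2 + 6*q)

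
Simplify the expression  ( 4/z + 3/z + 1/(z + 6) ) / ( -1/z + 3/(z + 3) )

Numerator: 4/z + 3/z + 1/(z + 6) = (8*z + 42)/(z² + 6*z)
Denominator: -1/z + 3/(z + 3) = (2*z - 3)/(z² + 3*z)
Divide: ((8*z + 42)/(z² + 6*z)) · ((z² + 3*z)/(2*z - 3)) = (8*z² + 66*z + 126)/(2*z² + 9*z - 18)

(8*z² + 66*z + 126)/(2*z² + 9*z - 18)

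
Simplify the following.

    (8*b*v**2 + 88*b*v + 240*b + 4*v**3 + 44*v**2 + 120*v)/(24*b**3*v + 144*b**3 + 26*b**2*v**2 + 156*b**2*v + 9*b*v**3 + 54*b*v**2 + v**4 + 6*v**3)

Factor: 8*b*v**2 + 88*b*v + 240*b + 4*v**3 + 44*v**2 + 120*v = 4*(v + 5)*(2*b + v)*(v + 6);  24*b**3*v + 144*b**3 + 26*b**2*v**2 + 156*b**2*v + 9*b*v**3 + 54*b*v**2 + v**4 + 6*v**3 = (v + 6)*(3*b + v)*(2*b + v)*(4*b + v)
Cancel the common factors (v + 6), (2*b + v).

(4*v + 20)/(12*b**2 + 7*b*v + v**2)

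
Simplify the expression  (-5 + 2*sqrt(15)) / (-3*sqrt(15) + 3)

Multiply numerator and denominator by 3 + 3*sqrt(15).
Denominator becomes -126; numerator becomes -9*sqrt(15) + 75.

(-25 + 3*sqrt(15))/42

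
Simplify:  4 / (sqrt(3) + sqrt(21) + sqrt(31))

(-24*sqrt(217) - 28*sqrt(31) + 52*sqrt(21) + 196*sqrt(3))/203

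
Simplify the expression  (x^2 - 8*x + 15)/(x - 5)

Factor: x^2 - 8*x + 15 = (x - 5)*(x - 3)
Cancel the common factor (x - 5).

x - 3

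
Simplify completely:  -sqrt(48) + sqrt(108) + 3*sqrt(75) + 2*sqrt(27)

sqrt(48) = 4*sqrt(3); sqrt(108) = 6*sqrt(3); 3*sqrt(75) = 15*sqrt(3); 2*sqrt(27) = 6*sqrt(3)
Combine: (-4 + 6 + 15 + 6)·sqrt(3) = 23*sqrt(3)

23*sqrt(3)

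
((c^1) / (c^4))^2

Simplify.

c^(-6)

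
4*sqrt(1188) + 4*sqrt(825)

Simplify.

44*sqrt(33)

4*sqrt(1188) = 24*sqrt(33); 4*sqrt(825) = 20*sqrt(33)
Combine: (24 + 20)·sqrt(33) = 44*sqrt(33)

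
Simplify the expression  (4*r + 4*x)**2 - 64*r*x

16*(r - x)**2

Expanding gives 16*r**2 - 32*r*x + 16*x**2, a perfect square.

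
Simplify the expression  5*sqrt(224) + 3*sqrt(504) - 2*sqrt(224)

5*sqrt(224) = 20*sqrt(14); 3*sqrt(504) = 18*sqrt(14); 2*sqrt(224) = 8*sqrt(14)
Combine: (20 + 18 - 8)·sqrt(14) = 30*sqrt(14)

30*sqrt(14)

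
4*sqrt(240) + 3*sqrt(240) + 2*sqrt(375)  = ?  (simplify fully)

38*sqrt(15)

4*sqrt(240) = 16*sqrt(15); 3*sqrt(240) = 12*sqrt(15); 2*sqrt(375) = 10*sqrt(15)
Combine: (16 + 12 + 10)·sqrt(15) = 38*sqrt(15)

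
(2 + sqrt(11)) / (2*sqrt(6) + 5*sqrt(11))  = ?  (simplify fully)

(-2*sqrt(66) - 4*sqrt(6) + 10*sqrt(11) + 55)/251

Multiply numerator and denominator by -2*sqrt(6) + 5*sqrt(11).
Denominator becomes 251; numerator becomes -2*sqrt(66) - 4*sqrt(6) + 10*sqrt(11) + 55.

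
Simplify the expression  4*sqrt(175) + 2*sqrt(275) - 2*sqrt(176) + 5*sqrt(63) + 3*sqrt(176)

14*sqrt(11) + 35*sqrt(7)

4*sqrt(175) = 20*sqrt(7); 2*sqrt(275) = 10*sqrt(11); 2*sqrt(176) = 8*sqrt(11); 5*sqrt(63) = 15*sqrt(7); 3*sqrt(176) = 12*sqrt(11)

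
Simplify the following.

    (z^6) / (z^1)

Quotient: z^5

z^5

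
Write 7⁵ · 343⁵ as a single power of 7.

7⁵ = 7^5; 343⁵ = 7^15
Combine exponents: 7^20

7^20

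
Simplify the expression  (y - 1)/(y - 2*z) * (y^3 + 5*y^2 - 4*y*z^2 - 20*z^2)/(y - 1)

Factor: y^3 + 5*y^2 - 4*y*z^2 - 20*z^2 = (y - 2*z)*(y + 5)*(y + 2*z)
Cancel the common factors (y - 1), (y - 2*z).

y^2 + 2*y*z + 5*y + 10*z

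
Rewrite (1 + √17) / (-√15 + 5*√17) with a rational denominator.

Multiply numerator and denominator by √15 + 5*√17.
Denominator becomes 410; numerator becomes √15 + √255 + 5*√17 + 85.

(√15 + √255 + 5*√17 + 85)/410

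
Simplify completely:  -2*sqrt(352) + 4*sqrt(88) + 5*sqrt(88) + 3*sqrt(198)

2*sqrt(352) = 8*sqrt(22); 4*sqrt(88) = 8*sqrt(22); 5*sqrt(88) = 10*sqrt(22); 3*sqrt(198) = 9*sqrt(22)
Combine: (-8 + 8 + 10 + 9)·sqrt(22) = 19*sqrt(22)

19*sqrt(22)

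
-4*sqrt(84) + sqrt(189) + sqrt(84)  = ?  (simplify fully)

-3*sqrt(21)

4*sqrt(84) = 8*sqrt(21); sqrt(189) = 3*sqrt(21); sqrt(84) = 2*sqrt(21)
Combine: (-8 + 3 + 2)·sqrt(21) = -3*sqrt(21)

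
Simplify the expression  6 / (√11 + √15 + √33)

Group as (√11 + √15) + √33; multiply by (√11 + √15) - √33, then rationalise the remaining surd.

(-396*√5 - 42*√33 + 174*√15 + 222*√11)/611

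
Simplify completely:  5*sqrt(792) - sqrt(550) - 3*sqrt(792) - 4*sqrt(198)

-5*sqrt(22)

5*sqrt(792) = 30*sqrt(22); sqrt(550) = 5*sqrt(22); 3*sqrt(792) = 18*sqrt(22); 4*sqrt(198) = 12*sqrt(22)
Combine: (30 - 5 - 18 - 12)·sqrt(22) = -5*sqrt(22)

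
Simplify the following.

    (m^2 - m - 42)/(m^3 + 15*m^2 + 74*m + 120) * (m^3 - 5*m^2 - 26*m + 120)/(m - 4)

(m^2 - 13*m + 42)/(m + 4)

Factor: m^2 - m - 42 = (m - 7)*(m + 6);  m^3 + 15*m^2 + 74*m + 120 = (m + 5)*(m + 6)*(m + 4);  m^3 - 5*m^2 - 26*m + 120 = (m - 4)*(m - 6)*(m + 5)
Cancel the common factors (m + 5), (m + 6), (m - 4).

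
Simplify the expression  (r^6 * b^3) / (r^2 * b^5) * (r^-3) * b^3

Quotient: r^4 * (b^-2)
Multiply by (r^-3) * b^3: add exponents.

b*r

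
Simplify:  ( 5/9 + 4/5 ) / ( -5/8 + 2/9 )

Numerator: 5/9 + 4/5 = 61/45
Denominator: -5/8 + 2/9 = -29/72
Divide: (61/45) · (-72/29) = -488/145

-488/145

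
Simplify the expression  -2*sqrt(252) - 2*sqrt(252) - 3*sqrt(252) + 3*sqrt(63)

2*sqrt(252) = 12*sqrt(7); 2*sqrt(252) = 12*sqrt(7); 3*sqrt(252) = 18*sqrt(7); 3*sqrt(63) = 9*sqrt(7)
Combine: (-12 - 12 - 18 + 9)·sqrt(7) = -33*sqrt(7)

-33*sqrt(7)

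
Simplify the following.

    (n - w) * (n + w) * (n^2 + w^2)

(n+w)(n-w) = n^2 - w^2; continue pairing.

n^4 - w^4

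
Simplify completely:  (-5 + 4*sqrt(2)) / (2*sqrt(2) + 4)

(-18 + 13*sqrt(2))/4

Multiply numerator and denominator by -2*sqrt(2) + 4.
Denominator becomes 8; numerator becomes -36 + 26*sqrt(2).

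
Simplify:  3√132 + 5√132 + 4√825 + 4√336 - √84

3√132 = 6*√33; 5√132 = 10*√33; 4√825 = 20*√33; 4√336 = 16*√21; √84 = 2*√21

14*√21 + 36*√33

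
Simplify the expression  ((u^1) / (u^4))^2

Inside the bracket: (u^-3)
Raise to the power 2: (u^-6)

u^(-6)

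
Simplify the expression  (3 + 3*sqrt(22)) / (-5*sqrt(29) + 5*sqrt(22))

Multiply numerator and denominator by 5*sqrt(22) + 5*sqrt(29).
Denominator becomes -175; numerator becomes 15*sqrt(22) + 15*sqrt(29) + 330 + 15*sqrt(638).

(-3*sqrt(638) - 66 - 3*sqrt(29) - 3*sqrt(22))/35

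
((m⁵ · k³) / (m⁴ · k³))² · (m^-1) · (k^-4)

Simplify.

m/k⁴

Inside the bracket: m¹
Raise to the power 2: m²
Multiply by (m^-1) · (k^-4): add exponents.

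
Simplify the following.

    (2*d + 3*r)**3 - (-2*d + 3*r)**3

Write as f((3*r),(2*d)) - f((3*r),-(2*d)) and expand.

16*d**3 + 108*d*r**2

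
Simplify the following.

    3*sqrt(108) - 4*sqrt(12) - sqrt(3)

3*sqrt(108) = 18*sqrt(3); 4*sqrt(12) = 8*sqrt(3); sqrt(3) = sqrt(3)
Combine: (18 - 8 - 1)·sqrt(3) = 9*sqrt(3)

9*sqrt(3)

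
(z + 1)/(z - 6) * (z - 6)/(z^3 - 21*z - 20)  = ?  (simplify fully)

1/(z^2 - z - 20)

Factor: z^3 - 21*z - 20 = (z - 5)*(z + 4)*(z + 1)
Cancel the common factors (z - 6), (z + 1).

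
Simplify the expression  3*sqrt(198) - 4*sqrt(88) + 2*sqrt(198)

7*sqrt(22)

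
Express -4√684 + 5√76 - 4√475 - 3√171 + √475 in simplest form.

4√684 = 24*√19; 5√76 = 10*√19; 4√475 = 20*√19; 3√171 = 9*√19; √475 = 5*√19
Combine: (-24 + 10 - 20 - 9 + 5)·√19 = -38*√19

-38*√19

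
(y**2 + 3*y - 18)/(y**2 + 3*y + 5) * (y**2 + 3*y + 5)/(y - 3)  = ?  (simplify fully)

y + 6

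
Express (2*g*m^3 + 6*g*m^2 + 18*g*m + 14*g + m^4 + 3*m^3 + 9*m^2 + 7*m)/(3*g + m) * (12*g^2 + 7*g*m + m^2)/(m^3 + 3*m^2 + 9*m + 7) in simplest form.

8*g^2 + 6*g*m + m^2

Factor: 2*g*m^3 + 6*g*m^2 + 18*g*m + 14*g + m^4 + 3*m^3 + 9*m^2 + 7*m = (2*g + m)*(m^2 + 2*m + 7)*(m + 1);  12*g^2 + 7*g*m + m^2 = (3*g + m)*(4*g + m);  m^3 + 3*m^2 + 9*m + 7 = (m^2 + 2*m + 7)*(m + 1)
Cancel the common factors (m^2 + 2*m + 7), (3*g + m), (m + 1).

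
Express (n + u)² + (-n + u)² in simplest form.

2*n² + 2*u²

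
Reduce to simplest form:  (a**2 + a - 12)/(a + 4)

a - 3

Factor: a**2 + a - 12 = (a + 4)*(a - 3)
Cancel the common factor (a + 4).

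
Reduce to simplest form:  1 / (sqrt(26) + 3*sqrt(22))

(-sqrt(26) + 3*sqrt(22))/172

Multiply numerator and denominator by -sqrt(26) + 3*sqrt(22).
Denominator becomes 172; numerator becomes -sqrt(26) + 3*sqrt(22).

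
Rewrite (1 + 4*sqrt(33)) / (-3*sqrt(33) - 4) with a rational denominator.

Multiply numerator and denominator by -4 + 3*sqrt(33).
Denominator becomes -281; numerator becomes -13*sqrt(33) + 392.

(-392 + 13*sqrt(33))/281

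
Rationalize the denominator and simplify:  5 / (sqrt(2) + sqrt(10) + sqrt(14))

(-10*sqrt(70) - 5*sqrt(14) + 15*sqrt(10) + 55*sqrt(2))/38

Group as (sqrt(2) + sqrt(10)) + sqrt(14); multiply by (sqrt(2) + sqrt(10)) - sqrt(14), then rationalise the remaining surd.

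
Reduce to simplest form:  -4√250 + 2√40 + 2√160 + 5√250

4√250 = 20*√10; 2√40 = 4*√10; 2√160 = 8*√10; 5√250 = 25*√10
Combine: (-20 + 4 + 8 + 25)·√10 = 17*√10

17*√10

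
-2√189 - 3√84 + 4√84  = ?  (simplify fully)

-4*√21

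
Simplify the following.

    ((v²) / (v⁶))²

v^(-8)

Inside the bracket: (v^-4)
Raise to the power 2: (v^-8)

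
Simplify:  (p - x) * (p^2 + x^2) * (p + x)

p^4 - x^4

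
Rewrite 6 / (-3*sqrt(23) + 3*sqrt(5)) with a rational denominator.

(-sqrt(23) - sqrt(5))/9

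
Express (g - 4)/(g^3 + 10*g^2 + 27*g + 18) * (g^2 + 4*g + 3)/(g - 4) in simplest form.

1/(g + 6)

Factor: g^3 + 10*g^2 + 27*g + 18 = (g + 3)*(g + 1)*(g + 6);  g^2 + 4*g + 3 = (g + 3)*(g + 1)
Cancel the common factors (g + 3), (g - 4), (g + 1).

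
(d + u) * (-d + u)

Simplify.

Telescope via difference of squares: (u+d)(u-d) = -d^2 + u^2.

-d^2 + u^2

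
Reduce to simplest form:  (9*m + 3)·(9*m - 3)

81*m² - 9

(9*m)^2 - (3)^2 = 81*m² - 9.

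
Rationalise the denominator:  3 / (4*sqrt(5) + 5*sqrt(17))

Multiply numerator and denominator by -5*sqrt(17) + 4*sqrt(5).
Denominator becomes -345; numerator becomes -15*sqrt(17) + 12*sqrt(5).

(-4*sqrt(5) + 5*sqrt(17))/115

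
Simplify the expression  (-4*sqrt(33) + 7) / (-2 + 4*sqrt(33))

(-257 + 10*sqrt(33))/262

Multiply numerator and denominator by -4*sqrt(33) - 2.
Denominator becomes -524; numerator becomes -20*sqrt(33) + 514.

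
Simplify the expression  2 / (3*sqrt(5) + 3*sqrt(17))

(-sqrt(5) + sqrt(17))/18

Multiply numerator and denominator by -3*sqrt(17) + 3*sqrt(5).
Denominator becomes -108; numerator becomes -6*sqrt(17) + 6*sqrt(5).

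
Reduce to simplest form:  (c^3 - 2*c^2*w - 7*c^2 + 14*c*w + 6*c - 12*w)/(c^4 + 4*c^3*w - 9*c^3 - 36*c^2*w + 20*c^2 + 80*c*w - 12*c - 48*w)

Factor: c^3 - 2*c^2*w - 7*c^2 + 14*c*w + 6*c - 12*w = (c - 2*w)*(c - 6)*(c - 1);  c^4 + 4*c^3*w - 9*c^3 - 36*c^2*w + 20*c^2 + 80*c*w - 12*c - 48*w = (c + 4*w)*(c - 1)*(c - 2)*(c - 6)
Cancel the common factors (c - 6), (c - 1).

(c - 2*w)/(c^2 + 4*c*w - 2*c - 8*w)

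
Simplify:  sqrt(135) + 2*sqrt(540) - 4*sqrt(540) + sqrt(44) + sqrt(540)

sqrt(135) = 3*sqrt(15); 2*sqrt(540) = 12*sqrt(15); 4*sqrt(540) = 24*sqrt(15); sqrt(44) = 2*sqrt(11); sqrt(540) = 6*sqrt(15)

-3*sqrt(15) + 2*sqrt(11)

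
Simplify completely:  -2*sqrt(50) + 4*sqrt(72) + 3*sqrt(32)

26*sqrt(2)

2*sqrt(50) = 10*sqrt(2); 4*sqrt(72) = 24*sqrt(2); 3*sqrt(32) = 12*sqrt(2)
Combine: (-10 + 24 + 12)·sqrt(2) = 26*sqrt(2)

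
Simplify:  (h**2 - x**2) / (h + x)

h - x

Difference of squares: factor out (h + x).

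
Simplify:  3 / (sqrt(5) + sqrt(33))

Multiply numerator and denominator by -sqrt(33) + sqrt(5).
Denominator becomes -28; numerator becomes -3*sqrt(33) + 3*sqrt(5).

(-3*sqrt(5) + 3*sqrt(33))/28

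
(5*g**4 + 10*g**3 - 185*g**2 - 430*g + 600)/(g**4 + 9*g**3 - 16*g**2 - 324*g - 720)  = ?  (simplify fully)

Factor: 5*g**4 + 10*g**3 - 185*g**2 - 430*g + 600 = 5*(g - 6)*(g + 5)*(g + 4)*(g - 1);  g**4 + 9*g**3 - 16*g**2 - 324*g - 720 = (g - 6)*(g + 5)*(g + 4)*(g + 6)
Cancel the common factors (g + 4), (g + 5), (g - 6).

(5*g - 5)/(g + 6)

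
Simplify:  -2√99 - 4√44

2√99 = 6*√11; 4√44 = 8*√11
Combine: (-6 - 8)·√11 = -14*√11

-14*√11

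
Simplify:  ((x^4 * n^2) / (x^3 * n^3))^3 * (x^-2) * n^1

x/n^2

Inside the bracket: x^1 * (n^-1)
Raise to the power 3: x^3 * (n^-3)
Multiply by (x^-2) * n^1: add exponents.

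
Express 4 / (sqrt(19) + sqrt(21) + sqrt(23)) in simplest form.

(-8*sqrt(9177) + 68*sqrt(23) + 84*sqrt(21) + 100*sqrt(19))/1307

Group as (sqrt(21) + sqrt(23)) + sqrt(19); multiply by (sqrt(21) + sqrt(23)) - sqrt(19), then rationalise the remaining surd.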